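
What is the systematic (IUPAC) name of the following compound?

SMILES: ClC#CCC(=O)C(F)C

The longest chain bearing the carbonyl and the multiple bond is 6 carbons long (hexane).
The principal characteristic group is a ketone (C=O on an internal carbon), named with the suffix -one.
A C≡C triple bond in the chain gives the infix -yne-.
The numbering direction is chosen so that numbering from this end puts the carbonyl group at C-3 rather than C-4.
With this numbering: the carbonyl at C-3; the triple bond between C-5 and C-6; a chloro group at C-6; a fluoro group at C-2.
Substituent prefixes are cited in alphabetical order (multiplying prefixes like di-/tri- are ignored for ordering).
The name is 6-chloro-2-fluorohex-5-yn-3-one.

6-chloro-2-fluorohex-5-yn-3-one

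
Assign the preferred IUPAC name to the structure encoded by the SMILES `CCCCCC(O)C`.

heptan-2-ol

The longest carbon chain that includes the –OH group has 7 carbons, so the parent hydride is heptane.
The highest-priority functional group is an alcohol (–OH), so the name ends in -ol.
Number the chain so that numbering from this end puts the hydroxyl group at C-2 rather than C-6.
That gives the hydroxyl at C-2.
Putting it together: heptan-2-ol.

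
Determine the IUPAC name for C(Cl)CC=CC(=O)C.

The longest chain bearing the carbonyl and the multiple bond is 6 carbons long (hexane).
A ketone (C=O on an internal carbon) is the principal characteristic group, giving the suffix -one.
The chain contains a C=C double bond, so the unsaturation ending is -ene.
The numbering direction is chosen so that numbering from this end puts the carbonyl group at C-2 rather than C-5.
With this numbering: the carbonyl at C-2; the double bond between C-3 and C-4; a chloro group at C-6.
Putting it together: 6-chlorohex-3-en-2-one.

6-chlorohex-3-en-2-one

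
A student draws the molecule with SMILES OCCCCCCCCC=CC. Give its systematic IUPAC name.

Counting along the main chain through the –OH group and the multiple bond gives 11 carbons: the parent is undecane.
The principal characteristic group is an alcohol (–OH), named with the suffix -ol.
There is one C=C double bond, indicated by the ending -ene.
The numbering direction is chosen so that numbering from this end puts the hydroxyl group at C-1 rather than C-11.
With this numbering: the hydroxyl at C-1; the double bond between C-9 and C-10.
Putting it together: undec-9-en-1-ol.

undec-9-en-1-ol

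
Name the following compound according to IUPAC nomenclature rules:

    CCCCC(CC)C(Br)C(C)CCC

The longest continuous carbon chain has 10 atoms, so the parent hydride is decane.
Number the chain so that the substituent locant set {4,5,6} is lower than {5,6,7} at the first point of difference.
With this numbering: a bromo group at C-5; an ethyl group at C-6; a methyl group at C-4.
Prefixes are listed alphabetically: bromo, ethyl, methyl.
Putting it together: 5-bromo-6-ethyl-4-methyldecane.

5-bromo-6-ethyl-4-methyldecane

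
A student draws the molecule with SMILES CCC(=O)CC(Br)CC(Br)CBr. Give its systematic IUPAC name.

5,7,8-tribromooctan-3-one

The longest carbon chain that includes the carbonyl has 8 carbons, so the parent hydride is octane.
The highest-priority functional group is a ketone (C=O on an internal carbon), so the name ends in -one.
Number the chain so that numbering from this end puts the carbonyl group at C-3 rather than C-6.
This places the carbonyl at C-3; bromo groups at C-5 and C-7 and C-8.
Assembling the pieces gives 5,7,8-tribromooctan-3-one.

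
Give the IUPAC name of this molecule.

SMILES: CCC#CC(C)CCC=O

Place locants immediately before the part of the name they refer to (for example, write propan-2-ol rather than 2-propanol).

4-methyloct-5-ynal

Counting along the main chain through the –CHO group and the multiple bond gives 8 carbons: the parent is octane.
An aldehyde (terminal –CHO) is the principal characteristic group, giving the suffix -al.
The chain contains a C≡C triple bond, so the unsaturation ending is -yne.
Choose the numbering such that the aldehyde carbon is C-1 by definition.
This places the triple bond between C-5 and C-6; a methyl group at C-4.
Putting it together: 4-methyloct-5-ynal.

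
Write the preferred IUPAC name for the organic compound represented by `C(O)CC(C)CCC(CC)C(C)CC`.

The longest carbon chain that includes the –OH group has 9 carbons, so the parent hydride is nonane.
An alcohol (–OH) is the principal characteristic group, giving the suffix -ol.
Choose the numbering such that numbering from this end puts the hydroxyl group at C-1 rather than C-9.
With this numbering: the hydroxyl at C-1; an ethyl group at C-6; methyl groups at C-3 and C-7.
The substituents are ordered alphabetically, ignoring any di-/tri- multipliers.
The name is 6-ethyl-3,7-dimethylnonan-1-ol.

6-ethyl-3,7-dimethylnonan-1-ol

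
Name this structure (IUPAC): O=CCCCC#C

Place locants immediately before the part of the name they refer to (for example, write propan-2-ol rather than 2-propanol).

hex-5-ynal

The longest carbon chain that includes the –CHO group and the multiple bond has 6 carbons, so the parent hydride is hexane.
An aldehyde (terminal –CHO) is the principal characteristic group, giving the suffix -al.
The chain contains a C≡C triple bond, so the unsaturation ending is -yne.
The numbering direction is chosen so that the aldehyde carbon is C-1 by definition.
With this numbering: the triple bond between C-5 and C-6.
Putting it together: hex-5-ynal.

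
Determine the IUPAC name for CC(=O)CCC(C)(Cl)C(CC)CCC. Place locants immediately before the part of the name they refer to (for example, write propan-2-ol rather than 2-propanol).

5-chloro-6-ethyl-5-methylnonan-2-one

The longest chain bearing the carbonyl is 9 carbons long (nonane).
The principal characteristic group is a ketone (C=O on an internal carbon), named with the suffix -one.
The numbering direction is chosen so that numbering from this end puts the carbonyl group at C-2 rather than C-8.
This places the carbonyl at C-2; a chloro group at C-5; an ethyl group at C-6; a methyl group at C-5.
Prefixes are listed alphabetically: chloro, ethyl, methyl.
Assembling the pieces gives 5-chloro-6-ethyl-5-methylnonan-2-one.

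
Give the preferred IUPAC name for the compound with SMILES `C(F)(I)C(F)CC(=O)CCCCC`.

1,2-difluoro-1-iodononan-4-one

The longest carbon chain that includes the carbonyl has 9 carbons, so the parent hydride is nonane.
A ketone (C=O on an internal carbon) is the principal characteristic group, giving the suffix -one.
The numbering direction is chosen so that numbering from this end puts the carbonyl group at C-4 rather than C-6.
That gives the carbonyl at C-4; fluoro groups at C-1 and C-2; an iodo group at C-1.
The substituents are ordered alphabetically, ignoring any di-/tri- multipliers.
The name is 1,2-difluoro-1-iodononan-4-one.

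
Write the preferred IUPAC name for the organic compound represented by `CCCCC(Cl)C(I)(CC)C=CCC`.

Counting along the main chain through the multiple bond gives 10 carbons: the parent is decane.
The chain contains a C=C double bond, so the unsaturation ending is -ene.
Choose the numbering such that numbering from this end puts the double bond at C-3 rather than C-7.
This places the double bond between C-3 and C-4; a chloro group at C-6; an ethyl group at C-5; an iodo group at C-5.
Substituent prefixes are cited in alphabetical order (multiplying prefixes like di-/tri- are ignored for ordering).
The name is 6-chloro-5-ethyl-5-iododec-3-ene.

6-chloro-5-ethyl-5-iododec-3-ene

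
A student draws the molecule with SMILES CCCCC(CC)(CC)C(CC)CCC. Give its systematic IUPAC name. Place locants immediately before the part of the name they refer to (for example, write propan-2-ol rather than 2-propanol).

4,5,5-triethylnonane

The longest carbon chain is 9 atoms: the parent is nonane.
The numbering direction is chosen so that the substituent locant set {4,5,5} is lower than {5,5,6} at the first point of difference.
That gives ethyl groups at C-4 and C-5 (×2).
The name is 4,5,5-triethylnonane.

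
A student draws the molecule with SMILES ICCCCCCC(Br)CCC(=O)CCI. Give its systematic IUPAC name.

6-bromo-1,12-diiodododecan-3-one

Counting along the main chain through the carbonyl gives 12 carbons: the parent is dodecane.
A ketone (C=O on an internal carbon) is the principal characteristic group, giving the suffix -one.
Choose the numbering such that numbering from this end puts the carbonyl group at C-3 rather than C-10.
This places the carbonyl at C-3; a bromo group at C-6; iodo groups at C-1 and C-12.
Prefixes are listed alphabetically: bromo, iodo.
Putting it together: 6-bromo-1,12-diiodododecan-3-one.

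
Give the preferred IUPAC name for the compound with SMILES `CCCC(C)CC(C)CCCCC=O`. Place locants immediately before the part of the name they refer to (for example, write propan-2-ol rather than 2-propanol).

6,8-dimethylundecanal

The longest carbon chain that includes the –CHO group has 11 carbons, so the parent hydride is undecane.
The principal characteristic group is an aldehyde (terminal –CHO), named with the suffix -al.
Number the chain so that the aldehyde carbon is C-1 by definition.
That gives methyl groups at C-6 and C-8.
Assembling the pieces gives 6,8-dimethylundecanal.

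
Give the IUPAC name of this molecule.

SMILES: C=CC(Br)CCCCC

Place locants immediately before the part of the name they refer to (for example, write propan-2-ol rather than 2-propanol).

Counting along the main chain through the multiple bond gives 8 carbons: the parent is octane.
A C=C double bond in the chain gives the infix -ene-.
Number the chain so that numbering from this end puts the double bond at C-1 rather than C-7.
That gives the double bond between C-1 and C-2; a bromo group at C-3.
The name is 3-bromooct-1-ene.

3-bromooct-1-ene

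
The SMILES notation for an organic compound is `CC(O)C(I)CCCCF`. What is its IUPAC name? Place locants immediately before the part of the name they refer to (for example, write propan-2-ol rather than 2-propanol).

The longest carbon chain that includes the –OH group has 7 carbons, so the parent hydride is heptane.
The highest-priority functional group is an alcohol (–OH), so the name ends in -ol.
The numbering direction is chosen so that numbering from this end puts the hydroxyl group at C-2 rather than C-6.
With this numbering: the hydroxyl at C-2; a fluoro group at C-7; an iodo group at C-3.
Substituent prefixes are cited in alphabetical order (multiplying prefixes like di-/tri- are ignored for ordering).
The name is 7-fluoro-3-iodoheptan-2-ol.

7-fluoro-3-iodoheptan-2-ol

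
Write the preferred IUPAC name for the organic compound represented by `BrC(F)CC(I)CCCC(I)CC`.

1-bromo-1-fluoro-3,7-diiodononane

The longest continuous carbon chain has 9 atoms, so the parent hydride is nonane.
Number the chain so that the substituent locant set {1,1,3,7} is lower than {3,7,9,9} at the first point of difference.
This places a bromo group at C-1; a fluoro group at C-1; iodo groups at C-3 and C-7.
The substituents are ordered alphabetically, ignoring any di-/tri- multipliers.
Assembling the pieces gives 1-bromo-1-fluoro-3,7-diiodononane.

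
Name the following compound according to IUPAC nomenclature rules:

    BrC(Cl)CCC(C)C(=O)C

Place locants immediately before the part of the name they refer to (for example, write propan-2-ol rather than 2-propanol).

Counting along the main chain through the carbonyl gives 6 carbons: the parent is hexane.
The principal characteristic group is a ketone (C=O on an internal carbon), named with the suffix -one.
The numbering direction is chosen so that numbering from this end puts the carbonyl group at C-2 rather than C-5.
This places the carbonyl at C-2; a bromo group at C-6; a chloro group at C-6; a methyl group at C-3.
Substituent prefixes are cited in alphabetical order (multiplying prefixes like di-/tri- are ignored for ordering).
Putting it together: 6-bromo-6-chloro-3-methylhexan-2-one.

6-bromo-6-chloro-3-methylhexan-2-one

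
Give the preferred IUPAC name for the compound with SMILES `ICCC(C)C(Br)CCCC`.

The longest carbon chain is 8 atoms: the parent is octane.
The numbering direction is chosen so that the substituent locant set {1,3,4} is lower than {5,6,8} at the first point of difference.
That gives a bromo group at C-4; an iodo group at C-1; a methyl group at C-3.
Prefixes are listed alphabetically: bromo, iodo, methyl.
The name is 4-bromo-1-iodo-3-methyloctane.

4-bromo-1-iodo-3-methyloctane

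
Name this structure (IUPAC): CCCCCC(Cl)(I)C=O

Counting along the main chain through the –CHO group gives 7 carbons: the parent is heptane.
The principal characteristic group is an aldehyde (terminal –CHO), named with the suffix -al.
The numbering direction is chosen so that the aldehyde carbon is C-1 by definition.
With this numbering: a chloro group at C-2; an iodo group at C-2.
Substituent prefixes are cited in alphabetical order (multiplying prefixes like di-/tri- are ignored for ordering).
Putting it together: 2-chloro-2-iodoheptanal.

2-chloro-2-iodoheptanal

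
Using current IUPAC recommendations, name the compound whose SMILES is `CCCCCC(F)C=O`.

2-fluoroheptanal

The longest chain bearing the –CHO group is 7 carbons long (heptane).
The highest-priority functional group is an aldehyde (terminal –CHO), so the name ends in -al.
The numbering direction is chosen so that the aldehyde carbon is C-1 by definition.
With this numbering: a fluoro group at C-2.
Putting it together: 2-fluoroheptanal.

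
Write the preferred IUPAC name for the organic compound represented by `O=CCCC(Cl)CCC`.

The longest carbon chain that includes the –CHO group has 7 carbons, so the parent hydride is heptane.
An aldehyde (terminal –CHO) is the principal characteristic group, giving the suffix -al.
Number the chain so that the aldehyde carbon is C-1 by definition.
This places a chloro group at C-4.
Putting it together: 4-chloroheptanal.

4-chloroheptanal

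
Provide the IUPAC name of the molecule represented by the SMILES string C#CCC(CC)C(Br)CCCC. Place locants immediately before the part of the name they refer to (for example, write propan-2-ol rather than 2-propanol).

The longest chain bearing the multiple bond is 9 carbons long (nonane).
There is one C≡C triple bond, indicated by the ending -yne.
Number the chain so that numbering from this end puts the triple bond at C-1 rather than C-8.
That gives the triple bond between C-1 and C-2; a bromo group at C-5; an ethyl group at C-4.
Substituent prefixes are cited in alphabetical order (multiplying prefixes like di-/tri- are ignored for ordering).
Putting it together: 5-bromo-4-ethylnon-1-yne.

5-bromo-4-ethylnon-1-yne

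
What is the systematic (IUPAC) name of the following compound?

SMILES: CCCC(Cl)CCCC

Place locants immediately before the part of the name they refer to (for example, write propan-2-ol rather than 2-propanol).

4-chlorooctane

The longest carbon chain is 8 atoms: the parent is octane.
Number the chain so that the substituent locant set {4} is lower than {5} at the first point of difference.
With this numbering: a chloro group at C-4.
The name is 4-chlorooctane.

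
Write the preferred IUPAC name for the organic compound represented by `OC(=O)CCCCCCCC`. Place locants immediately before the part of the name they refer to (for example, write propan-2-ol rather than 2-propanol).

Counting along the main chain through the –COOH group gives 9 carbons: the parent is nonane.
A carboxylic acid (terminal –COOH) is the principal characteristic group, giving the suffix -oic acid.
Number the chain so that the carboxylic acid carbon is C-1 by definition.
Putting it together: nonanoic acid.

nonanoic acid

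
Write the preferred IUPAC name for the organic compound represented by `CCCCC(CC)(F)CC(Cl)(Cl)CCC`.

The longest continuous carbon chain has 10 atoms, so the parent hydride is decane.
The numbering direction is chosen so that the substituent locant set {4,4,6,6} is lower than {5,5,7,7} at the first point of difference.
That gives two chloro groups at C-4; an ethyl group at C-6; a fluoro group at C-6.
Substituent prefixes are cited in alphabetical order (multiplying prefixes like di-/tri- are ignored for ordering).
Putting it together: 4,4-dichloro-6-ethyl-6-fluorodecane.

4,4-dichloro-6-ethyl-6-fluorodecane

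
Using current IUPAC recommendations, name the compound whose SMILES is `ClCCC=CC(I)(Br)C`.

The longest carbon chain that includes the multiple bond has 6 carbons, so the parent hydride is hexane.
There is one C=C double bond, indicated by the ending -ene.
Number the chain so that the substituent locant set {1,5,5} is lower than {2,2,6} at the first point of difference.
This places the double bond between C-3 and C-4; a bromo group at C-5; a chloro group at C-1; an iodo group at C-5.
Substituent prefixes are cited in alphabetical order (multiplying prefixes like di-/tri- are ignored for ordering).
Putting it together: 5-bromo-1-chloro-5-iodohex-3-ene.

5-bromo-1-chloro-5-iodohex-3-ene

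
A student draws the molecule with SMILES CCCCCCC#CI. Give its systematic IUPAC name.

The longest chain bearing the multiple bond is 8 carbons long (octane).
There is one C≡C triple bond, indicated by the ending -yne.
The numbering direction is chosen so that numbering from this end puts the triple bond at C-1 rather than C-7.
With this numbering: the triple bond between C-1 and C-2; an iodo group at C-1.
The name is 1-iodooct-1-yne.

1-iodooct-1-yne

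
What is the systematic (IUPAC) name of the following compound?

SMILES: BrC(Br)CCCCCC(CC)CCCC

The parent chain contains 11 carbons (undecane).
Number the chain so that the substituent locant set {1,1,7} is lower than {5,11,11} at the first point of difference.
This places two bromo groups at C-1; an ethyl group at C-7.
Substituent prefixes are cited in alphabetical order (multiplying prefixes like di-/tri- are ignored for ordering).
Assembling the pieces gives 1,1-dibromo-7-ethylundecane.

1,1-dibromo-7-ethylundecane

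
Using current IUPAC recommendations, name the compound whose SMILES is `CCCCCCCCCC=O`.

The longest chain bearing the –CHO group is 10 carbons long (decane).
The highest-priority functional group is an aldehyde (terminal –CHO), so the name ends in -al.
Number the chain so that the aldehyde carbon is C-1 by definition.
The name is decanal.

decanal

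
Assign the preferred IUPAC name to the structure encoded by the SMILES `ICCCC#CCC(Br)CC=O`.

3-bromo-9-iodonon-5-ynal

The longest chain bearing the –CHO group and the multiple bond is 9 carbons long (nonane).
An aldehyde (terminal –CHO) is the principal characteristic group, giving the suffix -al.
There is one C≡C triple bond, indicated by the ending -yne.
Choose the numbering such that the aldehyde carbon is C-1 by definition.
This places the triple bond between C-5 and C-6; a bromo group at C-3; an iodo group at C-9.
Substituent prefixes are cited in alphabetical order (multiplying prefixes like di-/tri- are ignored for ordering).
The name is 3-bromo-9-iodonon-5-ynal.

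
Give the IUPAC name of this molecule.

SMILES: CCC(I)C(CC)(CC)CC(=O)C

4,4-diethyl-5-iodoheptan-2-one

The longest carbon chain that includes the carbonyl has 7 carbons, so the parent hydride is heptane.
A ketone (C=O on an internal carbon) is the principal characteristic group, giving the suffix -one.
Number the chain so that numbering from this end puts the carbonyl group at C-2 rather than C-6.
With this numbering: the carbonyl at C-2; two ethyl groups at C-4; an iodo group at C-5.
Prefixes are listed alphabetically: ethyl, iodo.
Putting it together: 4,4-diethyl-5-iodoheptan-2-one.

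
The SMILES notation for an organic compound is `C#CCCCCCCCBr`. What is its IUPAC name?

9-bromonon-1-yne

The longest carbon chain that includes the multiple bond has 9 carbons, so the parent hydride is nonane.
There is one C≡C triple bond, indicated by the ending -yne.
Number the chain so that numbering from this end puts the triple bond at C-1 rather than C-8.
This places the triple bond between C-1 and C-2; a bromo group at C-9.
The name is 9-bromonon-1-yne.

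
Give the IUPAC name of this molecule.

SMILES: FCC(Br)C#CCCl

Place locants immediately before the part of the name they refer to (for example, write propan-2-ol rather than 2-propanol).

The longest chain bearing the multiple bond is 5 carbons long (pentane).
There is one C≡C triple bond, indicated by the ending -yne.
Number the chain so that numbering from this end puts the triple bond at C-2 rather than C-3.
This places the triple bond between C-2 and C-3; a bromo group at C-4; a chloro group at C-1; a fluoro group at C-5.
Prefixes are listed alphabetically: bromo, chloro, fluoro.
Assembling the pieces gives 4-bromo-1-chloro-5-fluoropent-2-yne.

4-bromo-1-chloro-5-fluoropent-2-yne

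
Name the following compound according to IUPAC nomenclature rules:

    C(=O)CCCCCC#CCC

dec-7-ynal

The longest carbon chain that includes the –CHO group and the multiple bond has 10 carbons, so the parent hydride is decane.
The highest-priority functional group is an aldehyde (terminal –CHO), so the name ends in -al.
The chain contains a C≡C triple bond, so the unsaturation ending is -yne.
Choose the numbering such that the aldehyde carbon is C-1 by definition.
This places the triple bond between C-7 and C-8.
Putting it together: dec-7-ynal.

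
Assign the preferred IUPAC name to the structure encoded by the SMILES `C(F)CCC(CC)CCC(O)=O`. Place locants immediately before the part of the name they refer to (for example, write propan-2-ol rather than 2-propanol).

4-ethyl-7-fluoroheptanoic acid

Counting along the main chain through the –COOH group gives 7 carbons: the parent is heptane.
A carboxylic acid (terminal –COOH) is the principal characteristic group, giving the suffix -oic acid.
Number the chain so that the carboxylic acid carbon is C-1 by definition.
With this numbering: an ethyl group at C-4; a fluoro group at C-7.
Prefixes are listed alphabetically: ethyl, fluoro.
Assembling the pieces gives 4-ethyl-7-fluoroheptanoic acid.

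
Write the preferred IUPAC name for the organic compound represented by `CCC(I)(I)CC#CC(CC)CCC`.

The longest carbon chain that includes the multiple bond has 10 carbons, so the parent hydride is decane.
A C≡C triple bond in the chain gives the infix -yne-.
Choose the numbering such that the substituent locant set {3,3,7} is lower than {4,8,8} at the first point of difference.
With this numbering: the triple bond between C-5 and C-6; an ethyl group at C-7; two iodo groups at C-3.
Prefixes are listed alphabetically: ethyl, iodo.
Assembling the pieces gives 7-ethyl-3,3-diiododec-5-yne.

7-ethyl-3,3-diiododec-5-yne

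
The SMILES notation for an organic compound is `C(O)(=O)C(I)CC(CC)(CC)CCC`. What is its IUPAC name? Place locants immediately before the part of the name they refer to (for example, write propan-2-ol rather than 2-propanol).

4,4-diethyl-2-iodoheptanoic acid

The longest chain bearing the –COOH group is 7 carbons long (heptane).
The principal characteristic group is a carboxylic acid (terminal –COOH), named with the suffix -oic acid.
Choose the numbering such that the carboxylic acid carbon is C-1 by definition.
This places two ethyl groups at C-4; an iodo group at C-2.
Substituent prefixes are cited in alphabetical order (multiplying prefixes like di-/tri- are ignored for ordering).
The name is 4,4-diethyl-2-iodoheptanoic acid.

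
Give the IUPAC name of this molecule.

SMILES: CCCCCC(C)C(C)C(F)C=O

2-fluoro-3,4-dimethylnonanal

Counting along the main chain through the –CHO group gives 9 carbons: the parent is nonane.
The highest-priority functional group is an aldehyde (terminal –CHO), so the name ends in -al.
Number the chain so that the aldehyde carbon is C-1 by definition.
With this numbering: a fluoro group at C-2; methyl groups at C-3 and C-4.
The substituents are ordered alphabetically, ignoring any di-/tri- multipliers.
Putting it together: 2-fluoro-3,4-dimethylnonanal.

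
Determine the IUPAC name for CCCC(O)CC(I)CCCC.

6-iododecan-4-ol

The longest carbon chain that includes the –OH group has 10 carbons, so the parent hydride is decane.
An alcohol (–OH) is the principal characteristic group, giving the suffix -ol.
The numbering direction is chosen so that numbering from this end puts the hydroxyl group at C-4 rather than C-7.
With this numbering: the hydroxyl at C-4; an iodo group at C-6.
Putting it together: 6-iododecan-4-ol.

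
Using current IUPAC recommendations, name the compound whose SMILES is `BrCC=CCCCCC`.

Counting along the main chain through the multiple bond gives 8 carbons: the parent is octane.
The chain contains a C=C double bond, so the unsaturation ending is -ene.
Number the chain so that numbering from this end puts the double bond at C-2 rather than C-6.
That gives the double bond between C-2 and C-3; a bromo group at C-1.
Putting it together: 1-bromooct-2-ene.

1-bromooct-2-ene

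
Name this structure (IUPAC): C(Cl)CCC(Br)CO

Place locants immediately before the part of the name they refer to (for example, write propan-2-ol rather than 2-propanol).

The longest chain bearing the –OH group is 5 carbons long (pentane).
The highest-priority functional group is an alcohol (–OH), so the name ends in -ol.
Choose the numbering such that numbering from this end puts the hydroxyl group at C-1 rather than C-5.
That gives the hydroxyl at C-1; a bromo group at C-2; a chloro group at C-5.
Substituent prefixes are cited in alphabetical order (multiplying prefixes like di-/tri- are ignored for ordering).
Assembling the pieces gives 2-bromo-5-chloropentan-1-ol.

2-bromo-5-chloropentan-1-ol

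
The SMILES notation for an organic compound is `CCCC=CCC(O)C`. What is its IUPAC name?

Counting along the main chain through the –OH group and the multiple bond gives 8 carbons: the parent is octane.
The principal characteristic group is an alcohol (–OH), named with the suffix -ol.
The chain contains a C=C double bond, so the unsaturation ending is -ene.
The numbering direction is chosen so that numbering from this end puts the hydroxyl group at C-2 rather than C-7.
This places the hydroxyl at C-2; the double bond between C-4 and C-5.
The name is oct-4-en-2-ol.

oct-4-en-2-ol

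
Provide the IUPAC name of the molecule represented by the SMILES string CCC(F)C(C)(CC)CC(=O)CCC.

Counting along the main chain through the carbonyl gives 9 carbons: the parent is nonane.
A ketone (C=O on an internal carbon) is the principal characteristic group, giving the suffix -one.
The numbering direction is chosen so that numbering from this end puts the carbonyl group at C-4 rather than C-6.
This places the carbonyl at C-4; an ethyl group at C-6; a fluoro group at C-7; a methyl group at C-6.
Prefixes are listed alphabetically: ethyl, fluoro, methyl.
Putting it together: 6-ethyl-7-fluoro-6-methylnonan-4-one.

6-ethyl-7-fluoro-6-methylnonan-4-one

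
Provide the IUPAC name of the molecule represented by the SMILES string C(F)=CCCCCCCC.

1-fluoronon-1-ene

The longest chain bearing the multiple bond is 9 carbons long (nonane).
A C=C double bond in the chain gives the infix -ene-.
Choose the numbering such that numbering from this end puts the double bond at C-1 rather than C-8.
With this numbering: the double bond between C-1 and C-2; a fluoro group at C-1.
The name is 1-fluoronon-1-ene.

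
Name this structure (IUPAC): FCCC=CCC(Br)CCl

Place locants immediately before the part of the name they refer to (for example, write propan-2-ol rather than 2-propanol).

The longest chain bearing the multiple bond is 7 carbons long (heptane).
There is one C=C double bond, indicated by the ending -ene.
Number the chain so that numbering from this end puts the double bond at C-3 rather than C-4.
This places the double bond between C-3 and C-4; a bromo group at C-6; a chloro group at C-7; a fluoro group at C-1.
The substituents are ordered alphabetically, ignoring any di-/tri- multipliers.
The name is 6-bromo-7-chloro-1-fluorohept-3-ene.

6-bromo-7-chloro-1-fluorohept-3-ene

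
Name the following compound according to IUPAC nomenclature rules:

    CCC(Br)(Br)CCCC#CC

Counting along the main chain through the multiple bond gives 9 carbons: the parent is nonane.
There is one C≡C triple bond, indicated by the ending -yne.
Choose the numbering such that numbering from this end puts the triple bond at C-2 rather than C-7.
With this numbering: the triple bond between C-2 and C-3; two bromo groups at C-7.
Putting it together: 7,7-dibromonon-2-yne.

7,7-dibromonon-2-yne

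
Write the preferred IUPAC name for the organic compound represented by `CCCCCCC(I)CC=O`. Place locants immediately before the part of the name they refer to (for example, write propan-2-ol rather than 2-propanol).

The longest carbon chain that includes the –CHO group has 9 carbons, so the parent hydride is nonane.
An aldehyde (terminal –CHO) is the principal characteristic group, giving the suffix -al.
Choose the numbering such that the aldehyde carbon is C-1 by definition.
With this numbering: an iodo group at C-3.
Putting it together: 3-iodononanal.

3-iodononanal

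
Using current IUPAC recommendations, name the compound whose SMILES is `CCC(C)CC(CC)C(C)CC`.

4-ethyl-3,6-dimethyloctane

The longest carbon chain is 8 atoms: the parent is octane.
Choose the numbering such that the substituent locant set {3,4,6} is lower than {3,5,6} at the first point of difference.
That gives an ethyl group at C-4; methyl groups at C-3 and C-6.
The substituents are ordered alphabetically, ignoring any di-/tri- multipliers.
The name is 4-ethyl-3,6-dimethyloctane.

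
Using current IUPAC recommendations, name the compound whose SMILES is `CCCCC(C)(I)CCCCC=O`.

6-iodo-6-methyldecanal

The longest chain bearing the –CHO group is 10 carbons long (decane).
The principal characteristic group is an aldehyde (terminal –CHO), named with the suffix -al.
Choose the numbering such that the aldehyde carbon is C-1 by definition.
This places an iodo group at C-6; a methyl group at C-6.
Substituent prefixes are cited in alphabetical order (multiplying prefixes like di-/tri- are ignored for ordering).
The name is 6-iodo-6-methyldecanal.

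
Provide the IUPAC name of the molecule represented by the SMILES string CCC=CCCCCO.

Counting along the main chain through the –OH group and the multiple bond gives 8 carbons: the parent is octane.
The highest-priority functional group is an alcohol (–OH), so the name ends in -ol.
The chain contains a C=C double bond, so the unsaturation ending is -ene.
Number the chain so that numbering from this end puts the hydroxyl group at C-1 rather than C-8.
With this numbering: the hydroxyl at C-1; the double bond between C-5 and C-6.
Assembling the pieces gives oct-5-en-1-ol.

oct-5-en-1-ol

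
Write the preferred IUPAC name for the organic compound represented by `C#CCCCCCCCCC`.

undec-1-yne

Counting along the main chain through the multiple bond gives 11 carbons: the parent is undecane.
A C≡C triple bond in the chain gives the infix -yne-.
The numbering direction is chosen so that numbering from this end puts the triple bond at C-1 rather than C-10.
That gives the triple bond between C-1 and C-2.
Assembling the pieces gives undec-1-yne.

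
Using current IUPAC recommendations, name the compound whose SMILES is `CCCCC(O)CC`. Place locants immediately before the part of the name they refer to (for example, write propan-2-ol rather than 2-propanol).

Counting along the main chain through the –OH group gives 7 carbons: the parent is heptane.
An alcohol (–OH) is the principal characteristic group, giving the suffix -ol.
Choose the numbering such that numbering from this end puts the hydroxyl group at C-3 rather than C-5.
That gives the hydroxyl at C-3.
The name is heptan-3-ol.

heptan-3-ol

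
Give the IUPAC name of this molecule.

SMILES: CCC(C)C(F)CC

The parent chain contains 6 carbons (hexane).
The numbering direction is chosen so that the locant sets are identical either way, so the alphabetically earlier fluoro substituent takes the lower locant (3 rather than 4).
This places a fluoro group at C-3; a methyl group at C-4.
The substituents are ordered alphabetically, ignoring any di-/tri- multipliers.
The name is 3-fluoro-4-methylhexane.

3-fluoro-4-methylhexane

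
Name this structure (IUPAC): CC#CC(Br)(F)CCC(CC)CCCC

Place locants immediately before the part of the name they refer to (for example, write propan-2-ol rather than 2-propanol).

The longest carbon chain that includes the multiple bond has 11 carbons, so the parent hydride is undecane.
There is one C≡C triple bond, indicated by the ending -yne.
The numbering direction is chosen so that numbering from this end puts the triple bond at C-2 rather than C-9.
That gives the triple bond between C-2 and C-3; a bromo group at C-4; an ethyl group at C-7; a fluoro group at C-4.
Prefixes are listed alphabetically: bromo, ethyl, fluoro.
Assembling the pieces gives 4-bromo-7-ethyl-4-fluoroundec-2-yne.

4-bromo-7-ethyl-4-fluoroundec-2-yne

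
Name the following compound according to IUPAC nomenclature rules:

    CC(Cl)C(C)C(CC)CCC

2-chloro-4-ethyl-3-methylheptane

The longest carbon chain is 7 atoms: the parent is heptane.
Number the chain so that the substituent locant set {2,3,4} is lower than {4,5,6} at the first point of difference.
This places a chloro group at C-2; an ethyl group at C-4; a methyl group at C-3.
The substituents are ordered alphabetically, ignoring any di-/tri- multipliers.
Putting it together: 2-chloro-4-ethyl-3-methylheptane.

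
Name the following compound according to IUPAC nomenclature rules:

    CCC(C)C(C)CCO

The longest carbon chain that includes the –OH group has 6 carbons, so the parent hydride is hexane.
An alcohol (–OH) is the principal characteristic group, giving the suffix -ol.
Number the chain so that numbering from this end puts the hydroxyl group at C-1 rather than C-6.
This places the hydroxyl at C-1; methyl groups at C-3 and C-4.
Putting it together: 3,4-dimethylhexan-1-ol.

3,4-dimethylhexan-1-ol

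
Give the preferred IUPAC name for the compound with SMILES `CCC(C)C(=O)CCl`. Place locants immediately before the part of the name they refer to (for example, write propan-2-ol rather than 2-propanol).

The longest chain bearing the carbonyl is 5 carbons long (pentane).
A ketone (C=O on an internal carbon) is the principal characteristic group, giving the suffix -one.
Number the chain so that numbering from this end puts the carbonyl group at C-2 rather than C-4.
This places the carbonyl at C-2; a chloro group at C-1; a methyl group at C-3.
Prefixes are listed alphabetically: chloro, methyl.
Putting it together: 1-chloro-3-methylpentan-2-one.

1-chloro-3-methylpentan-2-one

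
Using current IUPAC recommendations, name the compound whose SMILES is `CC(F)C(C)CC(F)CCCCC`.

The longest continuous carbon chain has 10 atoms, so the parent hydride is decane.
The numbering direction is chosen so that the substituent locant set {2,3,5} is lower than {6,8,9} at the first point of difference.
That gives fluoro groups at C-2 and C-5; a methyl group at C-3.
The substituents are ordered alphabetically, ignoring any di-/tri- multipliers.
Assembling the pieces gives 2,5-difluoro-3-methyldecane.

2,5-difluoro-3-methyldecane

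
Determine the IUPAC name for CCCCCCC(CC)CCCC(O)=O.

Counting along the main chain through the –COOH group gives 11 carbons: the parent is undecane.
A carboxylic acid (terminal –COOH) is the principal characteristic group, giving the suffix -oic acid.
The numbering direction is chosen so that the carboxylic acid carbon is C-1 by definition.
This places an ethyl group at C-5.
Putting it together: 5-ethylundecanoic acid.

5-ethylundecanoic acid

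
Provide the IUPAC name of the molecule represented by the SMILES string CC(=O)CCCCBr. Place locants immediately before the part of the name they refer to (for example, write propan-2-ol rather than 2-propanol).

The longest carbon chain that includes the carbonyl has 6 carbons, so the parent hydride is hexane.
A ketone (C=O on an internal carbon) is the principal characteristic group, giving the suffix -one.
Number the chain so that numbering from this end puts the carbonyl group at C-2 rather than C-5.
With this numbering: the carbonyl at C-2; a bromo group at C-6.
Assembling the pieces gives 6-bromohexan-2-one.

6-bromohexan-2-one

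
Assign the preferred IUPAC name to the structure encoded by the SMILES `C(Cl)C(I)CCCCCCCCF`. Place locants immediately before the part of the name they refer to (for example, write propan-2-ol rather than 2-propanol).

The parent chain contains 10 carbons (decane).
Number the chain so that the substituent locant set {1,2,10} is lower than {1,9,10} at the first point of difference.
That gives a chloro group at C-1; a fluoro group at C-10; an iodo group at C-2.
The substituents are ordered alphabetically, ignoring any di-/tri- multipliers.
The name is 1-chloro-10-fluoro-2-iododecane.

1-chloro-10-fluoro-2-iododecane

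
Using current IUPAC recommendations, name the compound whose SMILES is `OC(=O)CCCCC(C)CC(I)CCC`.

8-iodo-6-methylundecanoic acid

Counting along the main chain through the –COOH group gives 11 carbons: the parent is undecane.
A carboxylic acid (terminal –COOH) is the principal characteristic group, giving the suffix -oic acid.
The numbering direction is chosen so that the carboxylic acid carbon is C-1 by definition.
That gives an iodo group at C-8; a methyl group at C-6.
Prefixes are listed alphabetically: iodo, methyl.
Assembling the pieces gives 8-iodo-6-methylundecanoic acid.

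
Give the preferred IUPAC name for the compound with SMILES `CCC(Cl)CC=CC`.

The longest chain bearing the multiple bond is 7 carbons long (heptane).
There is one C=C double bond, indicated by the ending -ene.
The numbering direction is chosen so that numbering from this end puts the double bond at C-2 rather than C-5.
With this numbering: the double bond between C-2 and C-3; a chloro group at C-5.
The name is 5-chlorohept-2-ene.

5-chlorohept-2-ene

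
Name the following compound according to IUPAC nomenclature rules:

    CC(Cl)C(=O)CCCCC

The longest carbon chain that includes the carbonyl has 8 carbons, so the parent hydride is octane.
A ketone (C=O on an internal carbon) is the principal characteristic group, giving the suffix -one.
Choose the numbering such that numbering from this end puts the carbonyl group at C-3 rather than C-6.
With this numbering: the carbonyl at C-3; a chloro group at C-2.
The name is 2-chlorooctan-3-one.

2-chlorooctan-3-one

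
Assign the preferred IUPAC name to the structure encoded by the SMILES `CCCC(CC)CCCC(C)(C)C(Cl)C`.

The longest continuous carbon chain has 10 atoms, so the parent hydride is decane.
Choose the numbering such that the substituent locant set {2,3,3,7} is lower than {4,8,8,9} at the first point of difference.
That gives a chloro group at C-2; an ethyl group at C-7; two methyl groups at C-3.
Prefixes are listed alphabetically: chloro, ethyl, methyl.
Putting it together: 2-chloro-7-ethyl-3,3-dimethyldecane.

2-chloro-7-ethyl-3,3-dimethyldecane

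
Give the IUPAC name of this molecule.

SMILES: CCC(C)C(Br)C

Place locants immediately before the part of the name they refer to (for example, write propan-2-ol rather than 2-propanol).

2-bromo-3-methylpentane

The longest continuous carbon chain has 5 atoms, so the parent hydride is pentane.
The numbering direction is chosen so that the substituent locant set {2,3} is lower than {3,4} at the first point of difference.
That gives a bromo group at C-2; a methyl group at C-3.
The substituents are ordered alphabetically, ignoring any di-/tri- multipliers.
The name is 2-bromo-3-methylpentane.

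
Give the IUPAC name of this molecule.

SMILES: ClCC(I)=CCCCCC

1-chloro-2-iodooct-2-ene

The longest carbon chain that includes the multiple bond has 8 carbons, so the parent hydride is octane.
A C=C double bond in the chain gives the infix -ene-.
The numbering direction is chosen so that numbering from this end puts the double bond at C-2 rather than C-6.
With this numbering: the double bond between C-2 and C-3; a chloro group at C-1; an iodo group at C-2.
Substituent prefixes are cited in alphabetical order (multiplying prefixes like di-/tri- are ignored for ordering).
The name is 1-chloro-2-iodooct-2-ene.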